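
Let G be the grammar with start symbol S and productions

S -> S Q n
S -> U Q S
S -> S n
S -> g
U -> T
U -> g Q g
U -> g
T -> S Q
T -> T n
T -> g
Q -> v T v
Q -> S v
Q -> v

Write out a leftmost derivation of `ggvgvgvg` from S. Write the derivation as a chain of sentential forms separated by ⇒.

S⇒UQS⇒gQgQS⇒gSvgQS⇒gUQSvgQS⇒ggQSvgQS⇒ggvSvgQS⇒ggvgvgQS⇒ggvgvgvS⇒ggvgvgvg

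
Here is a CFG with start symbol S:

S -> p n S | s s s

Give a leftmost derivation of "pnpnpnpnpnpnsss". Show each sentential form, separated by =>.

S => pnS => pnpnS => pnpnpnS => pnpnpnpnS => pnpnpnpnpnS => pnpnpnpnpnpnS => pnpnpnpnpnpnsss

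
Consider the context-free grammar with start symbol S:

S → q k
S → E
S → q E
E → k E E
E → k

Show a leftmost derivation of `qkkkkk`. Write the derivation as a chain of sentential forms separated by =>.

S=>qE=>qkEE=>qkkE=>qkkkEE=>qkkkkE=>qkkkkk

S => qE   [S → q E]
qE => qkEE   [E → k E E]
qkEE => qkkE   [E → k]
qkkE => qkkkEE   [E → k E E]
qkkkEE => qkkkkE   [E → k]
qkkkkE => qkkkkk   [E → k]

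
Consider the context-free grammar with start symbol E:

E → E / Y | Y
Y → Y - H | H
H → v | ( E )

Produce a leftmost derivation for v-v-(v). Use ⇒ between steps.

E ⇒ Y ⇒ Y-H ⇒ Y-H-H ⇒ H-H-H ⇒ v-H-H ⇒ v-v-H ⇒ v-v-(E) ⇒ v-v-(Y) ⇒ v-v-(H) ⇒ v-v-(v)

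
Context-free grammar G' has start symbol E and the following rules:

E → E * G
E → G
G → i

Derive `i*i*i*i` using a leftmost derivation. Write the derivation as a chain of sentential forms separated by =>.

E => E*G   [E → E * G]
E*G => E*G*G   [E → E * G]
E*G*G => E*G*G*G   [E → E * G]
E*G*G*G => G*G*G*G   [E → G]
G*G*G*G => i*G*G*G   [G → i]
i*G*G*G => i*i*G*G   [G → i]
i*i*G*G => i*i*i*G   [G → i]
i*i*i*G => i*i*i*i   [G → i]

E => E*G => E*G*G => E*G*G*G => G*G*G*G => i*G*G*G => i*i*G*G => i*i*i*G => i*i*i*i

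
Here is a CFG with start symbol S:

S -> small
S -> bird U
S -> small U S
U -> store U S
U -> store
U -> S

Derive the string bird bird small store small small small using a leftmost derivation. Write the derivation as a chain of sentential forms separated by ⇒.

S ⇒ bird U   [S -> bird U]
bird U ⇒ bird S   [U -> S]
bird S ⇒ bird bird U   [S -> bird U]
bird bird U ⇒ bird bird S   [U -> S]
bird bird S ⇒ bird bird small U S   [S -> small U S]
bird bird small U S ⇒ bird bird small store U S S   [U -> store U S]
bird bird small store U S S ⇒ bird bird small store S S S   [U -> S]
bird bird small store S S S ⇒ bird bird small store small S S   [S -> small]
bird bird small store small S S ⇒ bird bird small store small small S   [S -> small]
bird bird small store small small S ⇒ bird bird small store small small small   [S -> small]

S ⇒ bird U ⇒ bird S ⇒ bird bird U ⇒ bird bird S ⇒ bird bird small U S ⇒ bird bird small store U S S ⇒ bird bird small store S S S ⇒ bird bird small store small S S ⇒ bird bird small store small small S ⇒ bird bird small store small small small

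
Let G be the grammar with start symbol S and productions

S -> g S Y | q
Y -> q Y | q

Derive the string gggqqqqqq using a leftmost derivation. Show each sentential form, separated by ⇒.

S ⇒ gSY ⇒ ggSYY ⇒ gggSYYY ⇒ gggqYYY ⇒ gggqqYY ⇒ gggqqqYY ⇒ gggqqqqY ⇒ gggqqqqqY ⇒ gggqqqqqq

S ⇒ gSY   [S -> g S Y]
gSY ⇒ ggSYY   [S -> g S Y]
ggSYY ⇒ gggSYYY   [S -> g S Y]
gggSYYY ⇒ gggqYYY   [S -> q]
gggqYYY ⇒ gggqqYY   [Y -> q]
gggqqYY ⇒ gggqqqYY   [Y -> q Y]
gggqqqYY ⇒ gggqqqqY   [Y -> q]
gggqqqqY ⇒ gggqqqqqY   [Y -> q Y]
gggqqqqqY ⇒ gggqqqqqq   [Y -> q]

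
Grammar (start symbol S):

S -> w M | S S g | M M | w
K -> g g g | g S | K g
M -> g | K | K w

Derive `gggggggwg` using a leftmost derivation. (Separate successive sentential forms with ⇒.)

S ⇒ MM ⇒ KwM ⇒ gSwM ⇒ gMMwM ⇒ gKMwM ⇒ gKgMwM ⇒ gKggMwM ⇒ ggggggMwM ⇒ gggggggwM ⇒ gggggggwg

S ⇒ MM   [S -> M M]
MM ⇒ KwM   [M -> K w]
KwM ⇒ gSwM   [K -> g S]
gSwM ⇒ gMMwM   [S -> M M]
gMMwM ⇒ gKMwM   [M -> K]
gKMwM ⇒ gKgMwM   [K -> K g]
gKgMwM ⇒ gKggMwM   [K -> K g]
gKggMwM ⇒ ggggggMwM   [K -> g g g]
ggggggMwM ⇒ gggggggwM   [M -> g]
gggggggwM ⇒ gggggggwg   [M -> g]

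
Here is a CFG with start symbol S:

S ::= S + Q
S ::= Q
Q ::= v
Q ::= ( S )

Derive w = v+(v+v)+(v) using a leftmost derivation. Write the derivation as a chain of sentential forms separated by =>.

S=>S+Q=>S+Q+Q=>Q+Q+Q=>v+Q+Q=>v+(S)+Q=>v+(S+Q)+Q=>v+(Q+Q)+Q=>v+(v+Q)+Q=>v+(v+v)+Q=>v+(v+v)+(S)=>v+(v+v)+(Q)=>v+(v+v)+(v)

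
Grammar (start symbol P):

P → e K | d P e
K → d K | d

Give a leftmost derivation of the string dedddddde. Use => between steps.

P => dPe => deKe => dedKe => deddKe => dedddKe => deddddKe => dedddddKe => dedddddde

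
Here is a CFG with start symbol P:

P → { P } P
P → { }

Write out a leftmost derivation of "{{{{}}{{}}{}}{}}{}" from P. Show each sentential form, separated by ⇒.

P ⇒ {P}P ⇒ {{P}P}P ⇒ {{{P}P}P}P ⇒ {{{{}}P}P}P ⇒ {{{{}}{P}P}P}P ⇒ {{{{}}{{}}P}P}P ⇒ {{{{}}{{}}{}}P}P ⇒ {{{{}}{{}}{}}{}}P ⇒ {{{{}}{{}}{}}{}}{}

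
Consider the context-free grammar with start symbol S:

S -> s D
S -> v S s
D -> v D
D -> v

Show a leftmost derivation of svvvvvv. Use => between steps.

S => sD   [S -> s D]
sD => svD   [D -> v D]
svD => svvD   [D -> v D]
svvD => svvvD   [D -> v D]
svvvD => svvvvD   [D -> v D]
svvvvD => svvvvvD   [D -> v D]
svvvvvD => svvvvvv   [D -> v]

S => sD => svD => svvD => svvvD => svvvvD => svvvvvD => svvvvvv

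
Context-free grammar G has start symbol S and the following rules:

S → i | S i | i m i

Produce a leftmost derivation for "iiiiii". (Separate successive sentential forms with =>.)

S => Si => Sii => Siii => Siiii => Siiiii => iiiiii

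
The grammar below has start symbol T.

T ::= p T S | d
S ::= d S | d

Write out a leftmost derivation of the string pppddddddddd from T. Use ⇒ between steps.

T ⇒ pTS ⇒ ppTSS ⇒ pppTSSS ⇒ pppdSSS ⇒ pppddSSS ⇒ pppdddSSS ⇒ pppddddSSS ⇒ pppdddddSSS ⇒ pppddddddSSS ⇒ pppdddddddSS ⇒ pppddddddddS ⇒ pppddddddddd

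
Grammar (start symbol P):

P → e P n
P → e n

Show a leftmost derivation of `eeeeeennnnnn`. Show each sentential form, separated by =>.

P => ePn => eePnn => eeePnnn => eeeePnnnn => eeeeePnnnnn => eeeeeennnnnn

P => ePn   [P → e P n]
ePn => eePnn   [P → e P n]
eePnn => eeePnnn   [P → e P n]
eeePnnn => eeeePnnnn   [P → e P n]
eeeePnnnn => eeeeePnnnnn   [P → e P n]
eeeeePnnnnn => eeeeeennnnnn   [P → e n]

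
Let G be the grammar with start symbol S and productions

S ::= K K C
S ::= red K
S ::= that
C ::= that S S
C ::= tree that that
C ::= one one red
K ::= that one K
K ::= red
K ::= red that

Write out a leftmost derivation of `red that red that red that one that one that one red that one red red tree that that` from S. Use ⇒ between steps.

S ⇒ K K C   [S ::= K K C]
K K C ⇒ red that K C   [K ::= red that]
red that K C ⇒ red that red C   [K ::= red]
red that red C ⇒ red that red that S S   [C ::= that S S]
red that red that S S ⇒ red that red that red K S   [S ::= red K]
red that red that red K S ⇒ red that red that red that one K S   [K ::= that one K]
red that red that red that one K S ⇒ red that red that red that one that one K S   [K ::= that one K]
red that red that red that one that one K S ⇒ red that red that red that one that one that one K S   [K ::= that one K]
red that red that red that one that one that one K S ⇒ red that red that red that one that one that one red S   [K ::= red]
red that red that red that one that one that one red S ⇒ red that red that red that one that one that one red K K C   [S ::= K K C]
red that red that red that one that one that one red K K C ⇒ red that red that red that one that one that one red that one K K C   [K ::= that one K]
red that red that red that one that one that one red that one K K C ⇒ red that red that red that one that one that one red that one red K C   [K ::= red]
red that red that red that one that one that one red that one red K C ⇒ red that red that red that one that one that one red that one red red C   [K ::= red]
red that red that red that one that one that one red that one red red C ⇒ red that red that red that one that one that one red that one red red tree that that   [C ::= tree that that]

S ⇒ K K C ⇒ red that K C ⇒ red that red C ⇒ red that red that S S ⇒ red that red that red K S ⇒ red that red that red that one K S ⇒ red that red that red that one that one K S ⇒ red that red that red that one that one that one K S ⇒ red that red that red that one that one that one red S ⇒ red that red that red that one that one that one red K K C ⇒ red that red that red that one that one that one red that one K K C ⇒ red that red that red that one that one that one red that one red K C ⇒ red that red that red that one that one that one red that one red red C ⇒ red that red that red that one that one that one red that one red red tree that that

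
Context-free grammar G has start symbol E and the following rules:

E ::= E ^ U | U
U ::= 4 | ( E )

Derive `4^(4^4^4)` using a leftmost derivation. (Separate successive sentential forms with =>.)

E => E^U => U^U => 4^U => 4^(E) => 4^(E^U) => 4^(E^U^U) => 4^(U^U^U) => 4^(4^U^U) => 4^(4^4^U) => 4^(4^4^4)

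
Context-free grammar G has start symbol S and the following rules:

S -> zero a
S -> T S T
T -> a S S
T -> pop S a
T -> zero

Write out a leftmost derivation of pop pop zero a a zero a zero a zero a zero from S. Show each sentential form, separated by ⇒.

S ⇒ T S T   [S -> T S T]
T S T ⇒ pop S a S T   [T -> pop S a]
pop S a S T ⇒ pop T S T a S T   [S -> T S T]
pop T S T a S T ⇒ pop pop S a S T a S T   [T -> pop S a]
pop pop S a S T a S T ⇒ pop pop zero a a S T a S T   [S -> zero a]
pop pop zero a a S T a S T ⇒ pop pop zero a a zero a T a S T   [S -> zero a]
pop pop zero a a zero a T a S T ⇒ pop pop zero a a zero a zero a S T   [T -> zero]
pop pop zero a a zero a zero a S T ⇒ pop pop zero a a zero a zero a zero a T   [S -> zero a]
pop pop zero a a zero a zero a zero a T ⇒ pop pop zero a a zero a zero a zero a zero   [T -> zero]

S ⇒ T S T ⇒ pop S a S T ⇒ pop T S T a S T ⇒ pop pop S a S T a S T ⇒ pop pop zero a a S T a S T ⇒ pop pop zero a a zero a T a S T ⇒ pop pop zero a a zero a zero a S T ⇒ pop pop zero a a zero a zero a zero a T ⇒ pop pop zero a a zero a zero a zero a zero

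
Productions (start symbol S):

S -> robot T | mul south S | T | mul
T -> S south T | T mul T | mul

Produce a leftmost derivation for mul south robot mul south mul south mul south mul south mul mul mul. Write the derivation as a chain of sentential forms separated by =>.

S => T   [S -> T]
T => T mul T   [T -> T mul T]
T mul T => S south T mul T   [T -> S south T]
S south T mul T => mul south S south T mul T   [S -> mul south S]
mul south S south T mul T => mul south robot T south T mul T   [S -> robot T]
mul south robot T south T mul T => mul south robot S south T south T mul T   [T -> S south T]
mul south robot S south T south T mul T => mul south robot mul south S south T south T mul T   [S -> mul south S]
mul south robot mul south S south T south T mul T => mul south robot mul south T south T south T mul T   [S -> T]
mul south robot mul south T south T south T mul T => mul south robot mul south S south T south T south T mul T   [T -> S south T]
mul south robot mul south S south T south T south T mul T => mul south robot mul south mul south T south T south T mul T   [S -> mul]
mul south robot mul south mul south T south T south T mul T => mul south robot mul south mul south mul south T south T mul T   [T -> mul]
mul south robot mul south mul south mul south T south T mul T => mul south robot mul south mul south mul south mul south T mul T   [T -> mul]
mul south robot mul south mul south mul south mul south T mul T => mul south robot mul south mul south mul south mul south mul mul T   [T -> mul]
mul south robot mul south mul south mul south mul south mul mul T => mul south robot mul south mul south mul south mul south mul mul mul   [T -> mul]

S => T => T mul T => S south T mul T => mul south S south T mul T => mul south robot T south T mul T => mul south robot S south T south T mul T => mul south robot mul south S south T south T mul T => mul south robot mul south T south T south T mul T => mul south robot mul south S south T south T south T mul T => mul south robot mul south mul south T south T south T mul T => mul south robot mul south mul south mul south T south T mul T => mul south robot mul south mul south mul south mul south T mul T => mul south robot mul south mul south mul south mul south mul mul T => mul south robot mul south mul south mul south mul south mul mul mul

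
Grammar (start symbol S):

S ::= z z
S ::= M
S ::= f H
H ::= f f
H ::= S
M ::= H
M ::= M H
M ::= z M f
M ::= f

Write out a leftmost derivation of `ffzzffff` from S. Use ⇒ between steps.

S ⇒ fH   [S ::= f H]
fH ⇒ fS   [H ::= S]
fS ⇒ ffH   [S ::= f H]
ffH ⇒ ffS   [H ::= S]
ffS ⇒ ffM   [S ::= M]
ffM ⇒ ffMH   [M ::= M H]
ffMH ⇒ ffMHH   [M ::= M H]
ffMHH ⇒ ffHHH   [M ::= H]
ffHHH ⇒ ffSHH   [H ::= S]
ffSHH ⇒ ffzzHH   [S ::= z z]
ffzzHH ⇒ ffzzffH   [H ::= f f]
ffzzffH ⇒ ffzzffff   [H ::= f f]

S ⇒ fH ⇒ fS ⇒ ffH ⇒ ffS ⇒ ffM ⇒ ffMH ⇒ ffMHH ⇒ ffHHH ⇒ ffSHH ⇒ ffzzHH ⇒ ffzzffH ⇒ ffzzffff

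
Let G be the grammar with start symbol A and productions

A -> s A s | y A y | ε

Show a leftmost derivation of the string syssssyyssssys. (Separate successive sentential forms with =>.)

A => sAs   [A -> s A s]
sAs => syAys   [A -> y A y]
syAys => sysAsys   [A -> s A s]
sysAsys => syssAssys   [A -> s A s]
syssAssys => sysssAsssys   [A -> s A s]
sysssAsssys => syssssAssssys   [A -> s A s]
syssssAssssys => syssssyAyssssys   [A -> y A y]
syssssyAyssssys => syssssyyssssys   [A -> ε]

A => sAs => syAys => sysAsys => syssAssys => sysssAsssys => syssssAssssys => syssssyAyssssys => syssssyyssssys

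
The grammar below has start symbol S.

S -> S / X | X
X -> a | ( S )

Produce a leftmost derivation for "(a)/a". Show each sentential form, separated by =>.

S => S/X   [S -> S / X]
S/X => X/X   [S -> X]
X/X => (S)/X   [X -> ( S )]
(S)/X => (X)/X   [S -> X]
(X)/X => (a)/X   [X -> a]
(a)/X => (a)/a   [X -> a]

S=>S/X=>X/X=>(S)/X=>(X)/X=>(a)/X=>(a)/a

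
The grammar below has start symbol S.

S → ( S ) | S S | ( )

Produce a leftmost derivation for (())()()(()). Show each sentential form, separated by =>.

S => SS   [S → S S]
SS => (S)S   [S → ( S )]
(S)S => (())S   [S → ( )]
(())S => (())SS   [S → S S]
(())SS => (())SSS   [S → S S]
(())SSS => (())()SS   [S → ( )]
(())()SS => (())()()S   [S → ( )]
(())()()S => (())()()(S)   [S → ( S )]
(())()()(S) => (())()()(())   [S → ( )]

S => SS => (S)S => (())S => (())SS => (())SSS => (())()SS => (())()()S => (())()()(S) => (())()()(())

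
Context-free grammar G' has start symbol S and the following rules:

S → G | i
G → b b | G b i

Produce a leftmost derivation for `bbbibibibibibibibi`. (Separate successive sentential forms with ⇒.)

S ⇒ G ⇒ Gbi ⇒ Gbibi ⇒ Gbibibi ⇒ Gbibibibi ⇒ Gbibibibibi ⇒ Gbibibibibibi ⇒ Gbibibibibibibi ⇒ Gbibibibibibibibi ⇒ bbbibibibibibibibi

S ⇒ G   [S → G]
G ⇒ Gbi   [G → G b i]
Gbi ⇒ Gbibi   [G → G b i]
Gbibi ⇒ Gbibibi   [G → G b i]
Gbibibi ⇒ Gbibibibi   [G → G b i]
Gbibibibi ⇒ Gbibibibibi   [G → G b i]
Gbibibibibi ⇒ Gbibibibibibi   [G → G b i]
Gbibibibibibi ⇒ Gbibibibibibibi   [G → G b i]
Gbibibibibibibi ⇒ Gbibibibibibibibi   [G → G b i]
Gbibibibibibibibi ⇒ bbbibibibibibibibi   [G → b b]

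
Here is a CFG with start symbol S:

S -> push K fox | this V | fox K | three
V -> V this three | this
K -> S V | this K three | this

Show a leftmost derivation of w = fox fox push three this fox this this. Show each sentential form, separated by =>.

S => fox K   [S -> fox K]
fox K => fox S V   [K -> S V]
fox S V => fox fox K V   [S -> fox K]
fox fox K V => fox fox S V V   [K -> S V]
fox fox S V V => fox fox push K fox V V   [S -> push K fox]
fox fox push K fox V V => fox fox push S V fox V V   [K -> S V]
fox fox push S V fox V V => fox fox push three V fox V V   [S -> three]
fox fox push three V fox V V => fox fox push three this fox V V   [V -> this]
fox fox push three this fox V V => fox fox push three this fox this V   [V -> this]
fox fox push three this fox this V => fox fox push three this fox this this   [V -> this]

S => fox K => fox S V => fox fox K V => fox fox S V V => fox fox push K fox V V => fox fox push S V fox V V => fox fox push three V fox V V => fox fox push three this fox V V => fox fox push three this fox this V => fox fox push three this fox this this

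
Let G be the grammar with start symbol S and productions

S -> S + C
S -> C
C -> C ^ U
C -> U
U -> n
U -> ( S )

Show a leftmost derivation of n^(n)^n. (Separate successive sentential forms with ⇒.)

S ⇒ C   [S -> C]
C ⇒ C^U   [C -> C ^ U]
C^U ⇒ C^U^U   [C -> C ^ U]
C^U^U ⇒ U^U^U   [C -> U]
U^U^U ⇒ n^U^U   [U -> n]
n^U^U ⇒ n^(S)^U   [U -> ( S )]
n^(S)^U ⇒ n^(C)^U   [S -> C]
n^(C)^U ⇒ n^(U)^U   [C -> U]
n^(U)^U ⇒ n^(n)^U   [U -> n]
n^(n)^U ⇒ n^(n)^n   [U -> n]

S ⇒ C ⇒ C^U ⇒ C^U^U ⇒ U^U^U ⇒ n^U^U ⇒ n^(S)^U ⇒ n^(C)^U ⇒ n^(U)^U ⇒ n^(n)^U ⇒ n^(n)^n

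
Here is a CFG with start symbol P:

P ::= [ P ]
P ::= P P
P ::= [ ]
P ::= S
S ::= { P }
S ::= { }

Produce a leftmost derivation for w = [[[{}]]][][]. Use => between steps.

P => PP   [P ::= P P]
PP => PPP   [P ::= P P]
PPP => [P]PP   [P ::= [ P ]]
[P]PP => [[P]]PP   [P ::= [ P ]]
[[P]]PP => [[[P]]]PP   [P ::= [ P ]]
[[[P]]]PP => [[[S]]]PP   [P ::= S]
[[[S]]]PP => [[[{}]]]PP   [S ::= { }]
[[[{}]]]PP => [[[{}]]][]P   [P ::= [ ]]
[[[{}]]][]P => [[[{}]]][][]   [P ::= [ ]]

P => PP => PPP => [P]PP => [[P]]PP => [[[P]]]PP => [[[S]]]PP => [[[{}]]]PP => [[[{}]]][]P => [[[{}]]][][]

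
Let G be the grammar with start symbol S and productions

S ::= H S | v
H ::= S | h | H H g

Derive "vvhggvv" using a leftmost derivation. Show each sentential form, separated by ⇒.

S⇒HS⇒SS⇒HSS⇒HHgSS⇒SHgSS⇒vHgSS⇒vHHggSS⇒vSHggSS⇒vvHggSS⇒vvhggSS⇒vvhggvS⇒vvhggvv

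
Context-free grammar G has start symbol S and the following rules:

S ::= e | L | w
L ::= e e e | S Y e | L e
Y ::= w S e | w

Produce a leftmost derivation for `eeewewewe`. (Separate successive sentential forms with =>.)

S => L   [S ::= L]
L => SYe   [L ::= S Y e]
SYe => LYe   [S ::= L]
LYe => SYeYe   [L ::= S Y e]
SYeYe => LYeYe   [S ::= L]
LYeYe => SYeYeYe   [L ::= S Y e]
SYeYeYe => LYeYeYe   [S ::= L]
LYeYeYe => eeeYeYeYe   [L ::= e e e]
eeeYeYeYe => eeeweYeYe   [Y ::= w]
eeeweYeYe => eeeweweYe   [Y ::= w]
eeeweweYe => eeewewewe   [Y ::= w]

S => L => SYe => LYe => SYeYe => LYeYe => SYeYeYe => LYeYeYe => eeeYeYeYe => eeeweYeYe => eeeweweYe => eeewewewe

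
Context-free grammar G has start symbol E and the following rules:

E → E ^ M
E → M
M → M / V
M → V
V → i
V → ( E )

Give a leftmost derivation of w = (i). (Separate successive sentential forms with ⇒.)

E⇒M⇒V⇒(E)⇒(M)⇒(V)⇒(i)

E ⇒ M   [E → M]
M ⇒ V   [M → V]
V ⇒ (E)   [V → ( E )]
(E) ⇒ (M)   [E → M]
(M) ⇒ (V)   [M → V]
(V) ⇒ (i)   [V → i]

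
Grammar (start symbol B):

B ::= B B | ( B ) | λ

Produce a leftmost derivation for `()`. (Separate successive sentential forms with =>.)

B=>BB=>BBB=>(B)BB=>()BB=>()B=>()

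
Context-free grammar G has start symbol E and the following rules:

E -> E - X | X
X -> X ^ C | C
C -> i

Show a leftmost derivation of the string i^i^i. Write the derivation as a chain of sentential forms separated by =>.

E => X   [E -> X]
X => X^C   [X -> X ^ C]
X^C => X^C^C   [X -> X ^ C]
X^C^C => C^C^C   [X -> C]
C^C^C => i^C^C   [C -> i]
i^C^C => i^i^C   [C -> i]
i^i^C => i^i^i   [C -> i]

E => X => X^C => X^C^C => C^C^C => i^C^C => i^i^C => i^i^i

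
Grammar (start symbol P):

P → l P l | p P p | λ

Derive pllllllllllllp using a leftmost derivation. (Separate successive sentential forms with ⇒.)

P ⇒ pPp   [P → p P p]
pPp ⇒ plPlp   [P → l P l]
plPlp ⇒ pllPllp   [P → l P l]
pllPllp ⇒ plllPlllp   [P → l P l]
plllPlllp ⇒ pllllPllllp   [P → l P l]
pllllPllllp ⇒ plllllPlllllp   [P → l P l]
plllllPlllllp ⇒ pllllllPllllllp   [P → l P l]
pllllllPllllllp ⇒ pllllllllllllp   [P → λ]

P⇒pPp⇒plPlp⇒pllPllp⇒plllPlllp⇒pllllPllllp⇒plllllPlllllp⇒pllllllPllllllp⇒pllllllllllllp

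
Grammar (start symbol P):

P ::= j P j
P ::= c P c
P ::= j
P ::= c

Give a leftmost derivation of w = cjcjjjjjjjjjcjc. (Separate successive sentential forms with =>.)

P => cPc => cjPjc => cjcPcjc => cjcjPjcjc => cjcjjPjjcjc => cjcjjjPjjjcjc => cjcjjjjPjjjjcjc => cjcjjjjjjjjjcjc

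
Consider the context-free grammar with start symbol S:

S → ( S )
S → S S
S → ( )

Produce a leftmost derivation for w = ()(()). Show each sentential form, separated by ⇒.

S ⇒ SS ⇒ ()S ⇒ ()(S) ⇒ ()(())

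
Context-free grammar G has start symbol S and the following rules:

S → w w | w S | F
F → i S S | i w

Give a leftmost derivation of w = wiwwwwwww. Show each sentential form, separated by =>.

S => wS => wF => wiSS => wiwSS => wiwwSS => wiwwwSS => wiwwwwwS => wiwwwwwww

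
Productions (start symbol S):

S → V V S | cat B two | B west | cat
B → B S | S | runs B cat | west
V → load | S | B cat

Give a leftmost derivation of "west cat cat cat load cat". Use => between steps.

S => V V S => B cat V S => B S cat V S => B S S cat V S => west S S cat V S => west cat S cat V S => west cat cat cat V S => west cat cat cat load S => west cat cat cat load cat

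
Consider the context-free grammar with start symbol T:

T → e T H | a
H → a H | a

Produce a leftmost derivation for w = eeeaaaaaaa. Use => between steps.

T=>eTH=>eeTHH=>eeeTHHH=>eeeaHHH=>eeeaaHHH=>eeeaaaHHH=>eeeaaaaHH=>eeeaaaaaHH=>eeeaaaaaaH=>eeeaaaaaaa

T => eTH   [T → e T H]
eTH => eeTHH   [T → e T H]
eeTHH => eeeTHHH   [T → e T H]
eeeTHHH => eeeaHHH   [T → a]
eeeaHHH => eeeaaHHH   [H → a H]
eeeaaHHH => eeeaaaHHH   [H → a H]
eeeaaaHHH => eeeaaaaHH   [H → a]
eeeaaaaHH => eeeaaaaaHH   [H → a H]
eeeaaaaaHH => eeeaaaaaaH   [H → a]
eeeaaaaaaH => eeeaaaaaaa   [H → a]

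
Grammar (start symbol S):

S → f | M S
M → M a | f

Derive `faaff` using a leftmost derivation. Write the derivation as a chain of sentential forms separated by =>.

S=>MS=>MaS=>MaaS=>faaS=>faaMS=>faafS=>faaff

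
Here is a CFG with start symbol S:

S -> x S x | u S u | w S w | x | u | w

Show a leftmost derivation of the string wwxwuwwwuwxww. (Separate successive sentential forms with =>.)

S => wSw => wwSww => wwxSxww => wwxwSwxww => wwxwuSuwxww => wwxwuwSwuwxww => wwxwuwwwuwxww

S => wSw   [S -> w S w]
wSw => wwSww   [S -> w S w]
wwSww => wwxSxww   [S -> x S x]
wwxSxww => wwxwSwxww   [S -> w S w]
wwxwSwxww => wwxwuSuwxww   [S -> u S u]
wwxwuSuwxww => wwxwuwSwuwxww   [S -> w S w]
wwxwuwSwuwxww => wwxwuwwwuwxww   [S -> w]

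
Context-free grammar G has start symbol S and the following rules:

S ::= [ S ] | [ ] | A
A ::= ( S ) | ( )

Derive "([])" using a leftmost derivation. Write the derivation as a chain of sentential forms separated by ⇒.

S⇒A⇒(S)⇒([])

S ⇒ A   [S ::= A]
A ⇒ (S)   [A ::= ( S )]
(S) ⇒ ([])   [S ::= [ ]]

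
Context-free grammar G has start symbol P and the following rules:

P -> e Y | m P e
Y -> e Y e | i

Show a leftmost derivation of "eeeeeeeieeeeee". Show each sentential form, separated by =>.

P => eY => eeYe => eeeYee => eeeeYeee => eeeeeYeeee => eeeeeeYeeeee => eeeeeeeYeeeeee => eeeeeeeieeeeee

P => eY   [P -> e Y]
eY => eeYe   [Y -> e Y e]
eeYe => eeeYee   [Y -> e Y e]
eeeYee => eeeeYeee   [Y -> e Y e]
eeeeYeee => eeeeeYeeee   [Y -> e Y e]
eeeeeYeeee => eeeeeeYeeeee   [Y -> e Y e]
eeeeeeYeeeee => eeeeeeeYeeeeee   [Y -> e Y e]
eeeeeeeYeeeeee => eeeeeeeieeeeee   [Y -> i]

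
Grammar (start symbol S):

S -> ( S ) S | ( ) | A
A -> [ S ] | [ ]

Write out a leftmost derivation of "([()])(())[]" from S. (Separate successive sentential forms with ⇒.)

S ⇒ (S)S ⇒ (A)S ⇒ ([S])S ⇒ ([()])S ⇒ ([()])(S)S ⇒ ([()])(())S ⇒ ([()])(())A ⇒ ([()])(())[]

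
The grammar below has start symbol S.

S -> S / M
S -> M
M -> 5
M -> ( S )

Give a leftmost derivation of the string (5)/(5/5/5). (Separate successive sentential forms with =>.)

S => S/M   [S -> S / M]
S/M => M/M   [S -> M]
M/M => (S)/M   [M -> ( S )]
(S)/M => (M)/M   [S -> M]
(M)/M => (5)/M   [M -> 5]
(5)/M => (5)/(S)   [M -> ( S )]
(5)/(S) => (5)/(S/M)   [S -> S / M]
(5)/(S/M) => (5)/(S/M/M)   [S -> S / M]
(5)/(S/M/M) => (5)/(M/M/M)   [S -> M]
(5)/(M/M/M) => (5)/(5/M/M)   [M -> 5]
(5)/(5/M/M) => (5)/(5/5/M)   [M -> 5]
(5)/(5/5/M) => (5)/(5/5/5)   [M -> 5]

S => S/M => M/M => (S)/M => (M)/M => (5)/M => (5)/(S) => (5)/(S/M) => (5)/(S/M/M) => (5)/(M/M/M) => (5)/(5/M/M) => (5)/(5/5/M) => (5)/(5/5/5)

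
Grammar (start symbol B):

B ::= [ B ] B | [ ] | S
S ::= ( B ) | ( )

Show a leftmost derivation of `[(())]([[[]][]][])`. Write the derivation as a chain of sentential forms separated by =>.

B => [B]B   [B ::= [ B ] B]
[B]B => [S]B   [B ::= S]
[S]B => [(B)]B   [S ::= ( B )]
[(B)]B => [(S)]B   [B ::= S]
[(S)]B => [(())]B   [S ::= ( )]
[(())]B => [(())]S   [B ::= S]
[(())]S => [(())](B)   [S ::= ( B )]
[(())](B) => [(())]([B]B)   [B ::= [ B ] B]
[(())]([B]B) => [(())]([[B]B]B)   [B ::= [ B ] B]
[(())]([[B]B]B) => [(())]([[[]]B]B)   [B ::= [ ]]
[(())]([[[]]B]B) => [(())]([[[]][]]B)   [B ::= [ ]]
[(())]([[[]][]]B) => [(())]([[[]][]][])   [B ::= [ ]]

B => [B]B => [S]B => [(B)]B => [(S)]B => [(())]B => [(())]S => [(())](B) => [(())]([B]B) => [(())]([[B]B]B) => [(())]([[[]]B]B) => [(())]([[[]][]]B) => [(())]([[[]][]][])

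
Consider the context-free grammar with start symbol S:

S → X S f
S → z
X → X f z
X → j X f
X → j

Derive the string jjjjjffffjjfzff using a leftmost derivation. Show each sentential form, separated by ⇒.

S⇒XSf⇒jXfSf⇒jjXffSf⇒jjjXfffSf⇒jjjjXffffSf⇒jjjjjffffSf⇒jjjjjffffXSff⇒jjjjjffffjXfSff⇒jjjjjffffjjfSff⇒jjjjjffffjjfzff

S ⇒ XSf   [S → X S f]
XSf ⇒ jXfSf   [X → j X f]
jXfSf ⇒ jjXffSf   [X → j X f]
jjXffSf ⇒ jjjXfffSf   [X → j X f]
jjjXfffSf ⇒ jjjjXffffSf   [X → j X f]
jjjjXffffSf ⇒ jjjjjffffSf   [X → j]
jjjjjffffSf ⇒ jjjjjffffXSff   [S → X S f]
jjjjjffffXSff ⇒ jjjjjffffjXfSff   [X → j X f]
jjjjjffffjXfSff ⇒ jjjjjffffjjfSff   [X → j]
jjjjjffffjjfSff ⇒ jjjjjffffjjfzff   [S → z]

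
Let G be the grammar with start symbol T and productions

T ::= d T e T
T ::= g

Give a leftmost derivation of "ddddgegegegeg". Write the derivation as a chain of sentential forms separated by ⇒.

T ⇒ dTeT   [T ::= d T e T]
dTeT ⇒ ddTeTeT   [T ::= d T e T]
ddTeTeT ⇒ dddTeTeTeT   [T ::= d T e T]
dddTeTeTeT ⇒ ddddTeTeTeTeT   [T ::= d T e T]
ddddTeTeTeTeT ⇒ ddddgeTeTeTeT   [T ::= g]
ddddgeTeTeTeT ⇒ ddddgegeTeTeT   [T ::= g]
ddddgegeTeTeT ⇒ ddddgegegeTeT   [T ::= g]
ddddgegegeTeT ⇒ ddddgegegegeT   [T ::= g]
ddddgegegegeT ⇒ ddddgegegegeg   [T ::= g]

T ⇒ dTeT ⇒ ddTeTeT ⇒ dddTeTeTeT ⇒ ddddTeTeTeTeT ⇒ ddddgeTeTeTeT ⇒ ddddgegeTeTeT ⇒ ddddgegegeTeT ⇒ ddddgegegegeT ⇒ ddddgegegegeg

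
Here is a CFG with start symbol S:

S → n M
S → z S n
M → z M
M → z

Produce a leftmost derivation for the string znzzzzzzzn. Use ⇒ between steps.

S ⇒ zSn ⇒ znMn ⇒ znzMn ⇒ znzzMn ⇒ znzzzMn ⇒ znzzzzMn ⇒ znzzzzzMn ⇒ znzzzzzzMn ⇒ znzzzzzzzn

S ⇒ zSn   [S → z S n]
zSn ⇒ znMn   [S → n M]
znMn ⇒ znzMn   [M → z M]
znzMn ⇒ znzzMn   [M → z M]
znzzMn ⇒ znzzzMn   [M → z M]
znzzzMn ⇒ znzzzzMn   [M → z M]
znzzzzMn ⇒ znzzzzzMn   [M → z M]
znzzzzzMn ⇒ znzzzzzzMn   [M → z M]
znzzzzzzMn ⇒ znzzzzzzzn   [M → z]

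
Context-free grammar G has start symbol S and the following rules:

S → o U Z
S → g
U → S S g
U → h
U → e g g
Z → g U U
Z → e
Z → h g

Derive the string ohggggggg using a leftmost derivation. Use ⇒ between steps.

S⇒oUZ⇒ohZ⇒ohgUU⇒ohgSSgU⇒ohggSgU⇒ohggggU⇒ohggggSSg⇒ohgggggSg⇒ohggggggg

S ⇒ oUZ   [S → o U Z]
oUZ ⇒ ohZ   [U → h]
ohZ ⇒ ohgUU   [Z → g U U]
ohgUU ⇒ ohgSSgU   [U → S S g]
ohgSSgU ⇒ ohggSgU   [S → g]
ohggSgU ⇒ ohggggU   [S → g]
ohggggU ⇒ ohggggSSg   [U → S S g]
ohggggSSg ⇒ ohgggggSg   [S → g]
ohgggggSg ⇒ ohggggggg   [S → g]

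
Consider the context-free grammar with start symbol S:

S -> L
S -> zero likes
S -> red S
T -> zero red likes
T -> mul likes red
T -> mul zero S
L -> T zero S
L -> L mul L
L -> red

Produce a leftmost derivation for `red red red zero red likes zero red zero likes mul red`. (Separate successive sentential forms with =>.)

S => red S   [S -> red S]
red S => red red S   [S -> red S]
red red S => red red red S   [S -> red S]
red red red S => red red red L   [S -> L]
red red red L => red red red L mul L   [L -> L mul L]
red red red L mul L => red red red T zero S mul L   [L -> T zero S]
red red red T zero S mul L => red red red zero red likes zero S mul L   [T -> zero red likes]
red red red zero red likes zero S mul L => red red red zero red likes zero red S mul L   [S -> red S]
red red red zero red likes zero red S mul L => red red red zero red likes zero red zero likes mul L   [S -> zero likes]
red red red zero red likes zero red zero likes mul L => red red red zero red likes zero red zero likes mul red   [L -> red]

S => red S => red red S => red red red S => red red red L => red red red L mul L => red red red T zero S mul L => red red red zero red likes zero S mul L => red red red zero red likes zero red S mul L => red red red zero red likes zero red zero likes mul L => red red red zero red likes zero red zero likes mul red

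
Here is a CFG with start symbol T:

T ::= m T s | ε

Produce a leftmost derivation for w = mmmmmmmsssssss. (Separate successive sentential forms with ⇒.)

T ⇒ mTs   [T ::= m T s]
mTs ⇒ mmTss   [T ::= m T s]
mmTss ⇒ mmmTsss   [T ::= m T s]
mmmTsss ⇒ mmmmTssss   [T ::= m T s]
mmmmTssss ⇒ mmmmmTsssss   [T ::= m T s]
mmmmmTsssss ⇒ mmmmmmTssssss   [T ::= m T s]
mmmmmmTssssss ⇒ mmmmmmmTsssssss   [T ::= m T s]
mmmmmmmTsssssss ⇒ mmmmmmmsssssss   [T ::= ε]

T⇒mTs⇒mmTss⇒mmmTsss⇒mmmmTssss⇒mmmmmTsssss⇒mmmmmmTssssss⇒mmmmmmmTsssssss⇒mmmmmmmsssssss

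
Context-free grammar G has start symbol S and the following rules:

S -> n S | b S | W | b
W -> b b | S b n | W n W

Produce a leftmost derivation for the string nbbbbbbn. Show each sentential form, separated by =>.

S => nS => nbS => nbbS => nbbbS => nbbbW => nbbbSbn => nbbbWbn => nbbbbbbn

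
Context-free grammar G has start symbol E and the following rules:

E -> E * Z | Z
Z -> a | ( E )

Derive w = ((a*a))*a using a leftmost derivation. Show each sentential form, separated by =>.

E => E*Z   [E -> E * Z]
E*Z => Z*Z   [E -> Z]
Z*Z => (E)*Z   [Z -> ( E )]
(E)*Z => (Z)*Z   [E -> Z]
(Z)*Z => ((E))*Z   [Z -> ( E )]
((E))*Z => ((E*Z))*Z   [E -> E * Z]
((E*Z))*Z => ((Z*Z))*Z   [E -> Z]
((Z*Z))*Z => ((a*Z))*Z   [Z -> a]
((a*Z))*Z => ((a*a))*Z   [Z -> a]
((a*a))*Z => ((a*a))*a   [Z -> a]

E => E*Z => Z*Z => (E)*Z => (Z)*Z => ((E))*Z => ((E*Z))*Z => ((Z*Z))*Z => ((a*Z))*Z => ((a*a))*Z => ((a*a))*a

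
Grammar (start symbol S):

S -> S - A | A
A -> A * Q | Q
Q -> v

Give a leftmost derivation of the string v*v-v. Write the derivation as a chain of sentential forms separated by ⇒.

S ⇒ S-A ⇒ A-A ⇒ A*Q-A ⇒ Q*Q-A ⇒ v*Q-A ⇒ v*v-A ⇒ v*v-Q ⇒ v*v-v

S ⇒ S-A   [S -> S - A]
S-A ⇒ A-A   [S -> A]
A-A ⇒ A*Q-A   [A -> A * Q]
A*Q-A ⇒ Q*Q-A   [A -> Q]
Q*Q-A ⇒ v*Q-A   [Q -> v]
v*Q-A ⇒ v*v-A   [Q -> v]
v*v-A ⇒ v*v-Q   [A -> Q]
v*v-Q ⇒ v*v-v   [Q -> v]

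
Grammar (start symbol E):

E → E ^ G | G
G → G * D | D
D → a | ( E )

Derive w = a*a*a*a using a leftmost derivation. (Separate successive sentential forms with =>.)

E => G => G*D => G*D*D => G*D*D*D => D*D*D*D => a*D*D*D => a*a*D*D => a*a*a*D => a*a*a*a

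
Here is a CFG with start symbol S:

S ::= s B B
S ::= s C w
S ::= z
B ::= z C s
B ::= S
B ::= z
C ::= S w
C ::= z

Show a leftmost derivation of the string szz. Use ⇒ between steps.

S⇒sBB⇒sSB⇒szB⇒szz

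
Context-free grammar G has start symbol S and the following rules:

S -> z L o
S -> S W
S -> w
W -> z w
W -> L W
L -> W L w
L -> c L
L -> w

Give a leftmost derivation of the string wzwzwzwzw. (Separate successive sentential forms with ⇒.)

S ⇒ SW ⇒ SWW ⇒ SWWW ⇒ SWWWW ⇒ wWWWW ⇒ wzwWWW ⇒ wzwzwWW ⇒ wzwzwzwW ⇒ wzwzwzwzw

S ⇒ SW   [S -> S W]
SW ⇒ SWW   [S -> S W]
SWW ⇒ SWWW   [S -> S W]
SWWW ⇒ SWWWW   [S -> S W]
SWWWW ⇒ wWWWW   [S -> w]
wWWWW ⇒ wzwWWW   [W -> z w]
wzwWWW ⇒ wzwzwWW   [W -> z w]
wzwzwWW ⇒ wzwzwzwW   [W -> z w]
wzwzwzwW ⇒ wzwzwzwzw   [W -> z w]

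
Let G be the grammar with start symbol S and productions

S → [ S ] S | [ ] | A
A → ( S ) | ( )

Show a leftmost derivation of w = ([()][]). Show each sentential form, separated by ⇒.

S ⇒ A ⇒ (S) ⇒ ([S]S) ⇒ ([A]S) ⇒ ([()]S) ⇒ ([()][])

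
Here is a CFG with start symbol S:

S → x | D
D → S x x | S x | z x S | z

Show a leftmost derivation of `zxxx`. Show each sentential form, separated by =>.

S=>D=>Sxx=>Dxx=>Sxxx=>Dxxx=>zxxx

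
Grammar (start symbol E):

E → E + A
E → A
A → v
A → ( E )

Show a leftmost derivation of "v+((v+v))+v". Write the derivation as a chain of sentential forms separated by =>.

E => E+A => E+A+A => A+A+A => v+A+A => v+(E)+A => v+(A)+A => v+((E))+A => v+((E+A))+A => v+((A+A))+A => v+((v+A))+A => v+((v+v))+A => v+((v+v))+v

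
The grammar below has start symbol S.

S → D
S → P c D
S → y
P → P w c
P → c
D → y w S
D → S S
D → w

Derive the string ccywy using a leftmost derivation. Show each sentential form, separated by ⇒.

S ⇒ PcD ⇒ ccD ⇒ ccywS ⇒ ccywy

S ⇒ PcD   [S → P c D]
PcD ⇒ ccD   [P → c]
ccD ⇒ ccywS   [D → y w S]
ccywS ⇒ ccywy   [S → y]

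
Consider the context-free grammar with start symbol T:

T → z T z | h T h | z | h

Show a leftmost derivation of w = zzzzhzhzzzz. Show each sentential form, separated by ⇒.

T ⇒ zTz ⇒ zzTzz ⇒ zzzTzzz ⇒ zzzzTzzzz ⇒ zzzzhThzzzz ⇒ zzzzhzhzzzz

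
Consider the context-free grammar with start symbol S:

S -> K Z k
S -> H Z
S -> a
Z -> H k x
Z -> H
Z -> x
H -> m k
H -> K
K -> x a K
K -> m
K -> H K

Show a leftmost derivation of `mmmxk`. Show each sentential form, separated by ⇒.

S ⇒ KZk ⇒ HKZk ⇒ KKZk ⇒ HKKZk ⇒ KKKZk ⇒ mKKZk ⇒ mmKZk ⇒ mmmZk ⇒ mmmxk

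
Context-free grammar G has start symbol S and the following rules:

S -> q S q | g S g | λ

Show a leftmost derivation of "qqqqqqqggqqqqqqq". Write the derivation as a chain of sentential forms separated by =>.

S => qSq => qqSqq => qqqSqqq => qqqqSqqqq => qqqqqSqqqqq => qqqqqqSqqqqqq => qqqqqqqSqqqqqqq => qqqqqqqgSgqqqqqqq => qqqqqqqggqqqqqqq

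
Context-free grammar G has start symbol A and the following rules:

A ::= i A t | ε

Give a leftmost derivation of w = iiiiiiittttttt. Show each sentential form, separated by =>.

A => iAt   [A ::= i A t]
iAt => iiAtt   [A ::= i A t]
iiAtt => iiiAttt   [A ::= i A t]
iiiAttt => iiiiAtttt   [A ::= i A t]
iiiiAtttt => iiiiiAttttt   [A ::= i A t]
iiiiiAttttt => iiiiiiAtttttt   [A ::= i A t]
iiiiiiAtttttt => iiiiiiiAttttttt   [A ::= i A t]
iiiiiiiAttttttt => iiiiiiittttttt   [A ::= ε]

A=>iAt=>iiAtt=>iiiAttt=>iiiiAtttt=>iiiiiAttttt=>iiiiiiAtttttt=>iiiiiiiAttttttt=>iiiiiiittttttt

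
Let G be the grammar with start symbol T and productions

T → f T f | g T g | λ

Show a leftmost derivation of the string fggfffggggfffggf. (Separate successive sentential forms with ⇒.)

T ⇒ fTf ⇒ fgTgf ⇒ fggTggf ⇒ fggfTfggf ⇒ fggffTffggf ⇒ fggfffTfffggf ⇒ fggfffgTgfffggf ⇒ fggfffggTggfffggf ⇒ fggfffggggfffggf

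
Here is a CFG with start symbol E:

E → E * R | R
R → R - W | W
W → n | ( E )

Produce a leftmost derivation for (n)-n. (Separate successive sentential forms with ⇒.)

E ⇒ R ⇒ R-W ⇒ W-W ⇒ (E)-W ⇒ (R)-W ⇒ (W)-W ⇒ (n)-W ⇒ (n)-n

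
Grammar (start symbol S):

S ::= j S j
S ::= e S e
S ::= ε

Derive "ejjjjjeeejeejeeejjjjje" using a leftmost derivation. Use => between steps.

S => eSe => ejSje => ejjSjje => ejjjSjjje => ejjjjSjjjje => ejjjjjSjjjjje => ejjjjjeSejjjjje => ejjjjjeeSeejjjjje => ejjjjjeeeSeeejjjjje => ejjjjjeeejSjeeejjjjje => ejjjjjeeejeSejeeejjjjje => ejjjjjeeejeejeeejjjjje

S => eSe   [S ::= e S e]
eSe => ejSje   [S ::= j S j]
ejSje => ejjSjje   [S ::= j S j]
ejjSjje => ejjjSjjje   [S ::= j S j]
ejjjSjjje => ejjjjSjjjje   [S ::= j S j]
ejjjjSjjjje => ejjjjjSjjjjje   [S ::= j S j]
ejjjjjSjjjjje => ejjjjjeSejjjjje   [S ::= e S e]
ejjjjjeSejjjjje => ejjjjjeeSeejjjjje   [S ::= e S e]
ejjjjjeeSeejjjjje => ejjjjjeeeSeeejjjjje   [S ::= e S e]
ejjjjjeeeSeeejjjjje => ejjjjjeeejSjeeejjjjje   [S ::= j S j]
ejjjjjeeejSjeeejjjjje => ejjjjjeeejeSejeeejjjjje   [S ::= e S e]
ejjjjjeeejeSejeeejjjjje => ejjjjjeeejeejeeejjjjje   [S ::= ε]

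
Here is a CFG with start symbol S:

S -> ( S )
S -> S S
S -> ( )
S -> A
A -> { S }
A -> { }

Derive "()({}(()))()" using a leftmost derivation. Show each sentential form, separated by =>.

S => SS => ()S => ()SS => ()(S)S => ()(SS)S => ()(AS)S => ()({}S)S => ()({}(S))S => ()({}(()))S => ()({}(()))()

S => SS   [S -> S S]
SS => ()S   [S -> ( )]
()S => ()SS   [S -> S S]
()SS => ()(S)S   [S -> ( S )]
()(S)S => ()(SS)S   [S -> S S]
()(SS)S => ()(AS)S   [S -> A]
()(AS)S => ()({}S)S   [A -> { }]
()({}S)S => ()({}(S))S   [S -> ( S )]
()({}(S))S => ()({}(()))S   [S -> ( )]
()({}(()))S => ()({}(()))()   [S -> ( )]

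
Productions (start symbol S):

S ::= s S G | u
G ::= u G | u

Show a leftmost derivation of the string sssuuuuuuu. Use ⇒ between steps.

S ⇒ sSG   [S ::= s S G]
sSG ⇒ ssSGG   [S ::= s S G]
ssSGG ⇒ sssSGGG   [S ::= s S G]
sssSGGG ⇒ sssuGGG   [S ::= u]
sssuGGG ⇒ sssuuGGG   [G ::= u G]
sssuuGGG ⇒ sssuuuGGG   [G ::= u G]
sssuuuGGG ⇒ sssuuuuGGG   [G ::= u G]
sssuuuuGGG ⇒ sssuuuuuGG   [G ::= u]
sssuuuuuGG ⇒ sssuuuuuuG   [G ::= u]
sssuuuuuuG ⇒ sssuuuuuuu   [G ::= u]

S⇒sSG⇒ssSGG⇒sssSGGG⇒sssuGGG⇒sssuuGGG⇒sssuuuGGG⇒sssuuuuGGG⇒sssuuuuuGG⇒sssuuuuuuG⇒sssuuuuuuu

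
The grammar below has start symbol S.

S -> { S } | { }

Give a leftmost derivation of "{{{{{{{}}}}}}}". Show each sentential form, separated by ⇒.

S ⇒ {S} ⇒ {{S}} ⇒ {{{S}}} ⇒ {{{{S}}}} ⇒ {{{{{S}}}}} ⇒ {{{{{{S}}}}}} ⇒ {{{{{{{}}}}}}}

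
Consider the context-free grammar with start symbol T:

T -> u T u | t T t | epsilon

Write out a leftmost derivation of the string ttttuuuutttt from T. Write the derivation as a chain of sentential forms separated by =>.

T => tTt   [T -> t T t]
tTt => ttTtt   [T -> t T t]
ttTtt => tttTttt   [T -> t T t]
tttTttt => ttttTtttt   [T -> t T t]
ttttTtttt => ttttuTutttt   [T -> u T u]
ttttuTutttt => ttttuuTuutttt   [T -> u T u]
ttttuuTuutttt => ttttuuuutttt   [T -> epsilon]

T => tTt => ttTtt => tttTttt => ttttTtttt => ttttuTutttt => ttttuuTuutttt => ttttuuuutttt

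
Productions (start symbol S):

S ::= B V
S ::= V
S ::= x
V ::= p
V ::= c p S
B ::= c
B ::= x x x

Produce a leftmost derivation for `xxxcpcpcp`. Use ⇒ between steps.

S⇒BV⇒xxxV⇒xxxcpS⇒xxxcpV⇒xxxcpcpS⇒xxxcpcpBV⇒xxxcpcpcV⇒xxxcpcpcp

S ⇒ BV   [S ::= B V]
BV ⇒ xxxV   [B ::= x x x]
xxxV ⇒ xxxcpS   [V ::= c p S]
xxxcpS ⇒ xxxcpV   [S ::= V]
xxxcpV ⇒ xxxcpcpS   [V ::= c p S]
xxxcpcpS ⇒ xxxcpcpBV   [S ::= B V]
xxxcpcpBV ⇒ xxxcpcpcV   [B ::= c]
xxxcpcpcV ⇒ xxxcpcpcp   [V ::= p]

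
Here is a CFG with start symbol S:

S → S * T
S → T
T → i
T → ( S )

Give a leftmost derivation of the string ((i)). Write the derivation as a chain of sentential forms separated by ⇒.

S ⇒ T ⇒ (S) ⇒ (T) ⇒ ((S)) ⇒ ((T)) ⇒ ((i))

S ⇒ T   [S → T]
T ⇒ (S)   [T → ( S )]
(S) ⇒ (T)   [S → T]
(T) ⇒ ((S))   [T → ( S )]
((S)) ⇒ ((T))   [S → T]
((T)) ⇒ ((i))   [T → i]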